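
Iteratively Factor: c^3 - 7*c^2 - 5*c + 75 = (c + 3)*(c^2 - 10*c + 25) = (c - 5)*(c + 3)*(c - 5)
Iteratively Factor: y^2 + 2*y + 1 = (y + 1)*(y + 1)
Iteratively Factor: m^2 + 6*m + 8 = (m + 2)*(m + 4)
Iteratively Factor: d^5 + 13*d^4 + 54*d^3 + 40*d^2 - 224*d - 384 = (d - 2)*(d^4 + 15*d^3 + 84*d^2 + 208*d + 192) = (d - 2)*(d + 4)*(d^3 + 11*d^2 + 40*d + 48) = (d - 2)*(d + 4)^2*(d^2 + 7*d + 12) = (d - 2)*(d + 3)*(d + 4)^2*(d + 4)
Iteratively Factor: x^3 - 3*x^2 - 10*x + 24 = (x - 4)*(x^2 + x - 6) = (x - 4)*(x + 3)*(x - 2)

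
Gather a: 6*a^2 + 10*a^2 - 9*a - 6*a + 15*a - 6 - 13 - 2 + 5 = 16*a^2 - 16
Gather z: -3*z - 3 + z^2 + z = z^2 - 2*z - 3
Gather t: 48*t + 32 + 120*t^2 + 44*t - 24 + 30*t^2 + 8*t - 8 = 150*t^2 + 100*t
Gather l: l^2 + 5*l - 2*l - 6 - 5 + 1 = l^2 + 3*l - 10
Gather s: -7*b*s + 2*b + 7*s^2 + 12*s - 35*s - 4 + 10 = 2*b + 7*s^2 + s*(-7*b - 23) + 6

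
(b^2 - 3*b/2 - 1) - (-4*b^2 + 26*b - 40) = 5*b^2 - 55*b/2 + 39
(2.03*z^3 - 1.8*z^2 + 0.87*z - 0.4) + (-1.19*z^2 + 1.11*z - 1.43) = 2.03*z^3 - 2.99*z^2 + 1.98*z - 1.83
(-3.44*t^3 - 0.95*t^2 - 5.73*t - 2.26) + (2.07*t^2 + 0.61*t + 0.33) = -3.44*t^3 + 1.12*t^2 - 5.12*t - 1.93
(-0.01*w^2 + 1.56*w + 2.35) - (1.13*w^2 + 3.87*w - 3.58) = -1.14*w^2 - 2.31*w + 5.93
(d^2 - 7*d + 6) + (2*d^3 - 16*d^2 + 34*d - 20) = 2*d^3 - 15*d^2 + 27*d - 14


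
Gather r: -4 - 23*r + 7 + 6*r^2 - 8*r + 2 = 6*r^2 - 31*r + 5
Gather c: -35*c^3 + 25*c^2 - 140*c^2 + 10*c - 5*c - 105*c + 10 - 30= -35*c^3 - 115*c^2 - 100*c - 20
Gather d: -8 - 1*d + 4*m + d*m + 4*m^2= d*(m - 1) + 4*m^2 + 4*m - 8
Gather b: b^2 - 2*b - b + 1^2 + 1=b^2 - 3*b + 2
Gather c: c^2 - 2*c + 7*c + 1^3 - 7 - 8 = c^2 + 5*c - 14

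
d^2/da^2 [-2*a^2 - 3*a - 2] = -4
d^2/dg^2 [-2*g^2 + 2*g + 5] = -4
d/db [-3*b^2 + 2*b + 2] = 2 - 6*b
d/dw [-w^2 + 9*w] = 9 - 2*w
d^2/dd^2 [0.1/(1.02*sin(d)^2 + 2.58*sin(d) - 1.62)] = (-0.41616*sin(d)^4 - 0.78948*sin(d)^3 - 0.70236*sin(d)^2 + 1.161*sin(d) + 1.66176)/(1.02*sin(d)^2 + 2.58*sin(d) - 1.62)^3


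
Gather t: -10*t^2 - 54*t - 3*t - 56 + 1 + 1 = -10*t^2 - 57*t - 54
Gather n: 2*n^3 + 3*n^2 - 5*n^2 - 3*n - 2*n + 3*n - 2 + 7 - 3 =2*n^3 - 2*n^2 - 2*n + 2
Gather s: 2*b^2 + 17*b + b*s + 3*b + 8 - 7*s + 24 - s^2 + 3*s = 2*b^2 + 20*b - s^2 + s*(b - 4) + 32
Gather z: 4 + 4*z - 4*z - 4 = 0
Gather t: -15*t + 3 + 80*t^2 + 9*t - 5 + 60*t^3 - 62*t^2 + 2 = 60*t^3 + 18*t^2 - 6*t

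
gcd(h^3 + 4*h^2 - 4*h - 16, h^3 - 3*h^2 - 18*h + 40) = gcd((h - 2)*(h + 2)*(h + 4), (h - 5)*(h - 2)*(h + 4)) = h^2 + 2*h - 8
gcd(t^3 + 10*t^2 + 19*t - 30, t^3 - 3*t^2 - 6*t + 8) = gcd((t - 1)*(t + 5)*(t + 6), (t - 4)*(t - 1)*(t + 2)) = t - 1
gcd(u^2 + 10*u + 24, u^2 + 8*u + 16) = u + 4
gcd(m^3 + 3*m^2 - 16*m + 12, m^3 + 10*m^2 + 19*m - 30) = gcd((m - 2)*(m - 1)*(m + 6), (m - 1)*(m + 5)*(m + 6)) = m^2 + 5*m - 6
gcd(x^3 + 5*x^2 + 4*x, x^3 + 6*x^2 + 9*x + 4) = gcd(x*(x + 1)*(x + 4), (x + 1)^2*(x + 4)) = x^2 + 5*x + 4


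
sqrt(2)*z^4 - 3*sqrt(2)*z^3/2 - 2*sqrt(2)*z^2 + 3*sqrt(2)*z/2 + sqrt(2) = (z - 2)*(z - 1)*(z + 1)*(sqrt(2)*z + sqrt(2)/2)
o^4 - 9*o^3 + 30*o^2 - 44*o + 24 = (o - 3)*(o - 2)^3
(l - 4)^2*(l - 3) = l^3 - 11*l^2 + 40*l - 48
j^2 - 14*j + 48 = (j - 8)*(j - 6)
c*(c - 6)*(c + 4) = c^3 - 2*c^2 - 24*c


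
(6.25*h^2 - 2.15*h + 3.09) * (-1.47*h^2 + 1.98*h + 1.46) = -9.1875*h^4 + 15.5355*h^3 + 0.3257*h^2 + 2.9792*h + 4.5114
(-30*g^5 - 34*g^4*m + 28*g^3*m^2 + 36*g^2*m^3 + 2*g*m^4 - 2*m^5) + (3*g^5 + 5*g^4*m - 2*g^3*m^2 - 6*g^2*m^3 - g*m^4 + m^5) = -27*g^5 - 29*g^4*m + 26*g^3*m^2 + 30*g^2*m^3 + g*m^4 - m^5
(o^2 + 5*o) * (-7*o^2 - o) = -7*o^4 - 36*o^3 - 5*o^2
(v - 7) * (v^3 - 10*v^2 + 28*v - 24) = v^4 - 17*v^3 + 98*v^2 - 220*v + 168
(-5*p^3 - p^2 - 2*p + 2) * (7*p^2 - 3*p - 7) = -35*p^5 + 8*p^4 + 24*p^3 + 27*p^2 + 8*p - 14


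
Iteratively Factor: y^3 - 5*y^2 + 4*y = (y)*(y^2 - 5*y + 4) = y*(y - 4)*(y - 1)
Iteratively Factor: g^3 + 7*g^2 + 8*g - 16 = (g + 4)*(g^2 + 3*g - 4) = (g + 4)^2*(g - 1)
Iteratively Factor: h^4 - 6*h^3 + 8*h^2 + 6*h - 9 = (h - 1)*(h^3 - 5*h^2 + 3*h + 9) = (h - 1)*(h + 1)*(h^2 - 6*h + 9) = (h - 3)*(h - 1)*(h + 1)*(h - 3)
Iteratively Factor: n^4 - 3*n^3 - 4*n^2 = (n)*(n^3 - 3*n^2 - 4*n) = n^2*(n^2 - 3*n - 4) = n^2*(n + 1)*(n - 4)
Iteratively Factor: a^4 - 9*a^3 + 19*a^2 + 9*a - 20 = (a - 4)*(a^3 - 5*a^2 - a + 5) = (a - 4)*(a + 1)*(a^2 - 6*a + 5) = (a - 5)*(a - 4)*(a + 1)*(a - 1)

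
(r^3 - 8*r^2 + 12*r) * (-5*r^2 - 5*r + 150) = -5*r^5 + 35*r^4 + 130*r^3 - 1260*r^2 + 1800*r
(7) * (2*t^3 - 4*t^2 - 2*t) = 14*t^3 - 28*t^2 - 14*t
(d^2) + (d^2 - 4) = 2*d^2 - 4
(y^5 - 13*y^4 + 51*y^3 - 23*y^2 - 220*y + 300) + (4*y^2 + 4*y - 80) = y^5 - 13*y^4 + 51*y^3 - 19*y^2 - 216*y + 220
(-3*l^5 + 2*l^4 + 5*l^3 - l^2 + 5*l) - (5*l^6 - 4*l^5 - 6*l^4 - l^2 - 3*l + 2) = -5*l^6 + l^5 + 8*l^4 + 5*l^3 + 8*l - 2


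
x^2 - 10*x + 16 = (x - 8)*(x - 2)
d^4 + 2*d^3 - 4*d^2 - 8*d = d*(d - 2)*(d + 2)^2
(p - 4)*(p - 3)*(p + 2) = p^3 - 5*p^2 - 2*p + 24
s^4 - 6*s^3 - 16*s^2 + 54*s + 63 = (s - 7)*(s - 3)*(s + 1)*(s + 3)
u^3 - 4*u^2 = u^2*(u - 4)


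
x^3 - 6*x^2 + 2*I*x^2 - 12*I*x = x*(x - 6)*(x + 2*I)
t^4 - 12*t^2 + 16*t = t*(t - 2)^2*(t + 4)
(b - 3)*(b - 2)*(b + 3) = b^3 - 2*b^2 - 9*b + 18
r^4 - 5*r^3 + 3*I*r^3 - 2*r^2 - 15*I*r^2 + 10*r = r*(r - 5)*(r + I)*(r + 2*I)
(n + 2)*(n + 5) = n^2 + 7*n + 10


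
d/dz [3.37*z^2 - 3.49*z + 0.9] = 6.74*z - 3.49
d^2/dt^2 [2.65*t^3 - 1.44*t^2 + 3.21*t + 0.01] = 15.9*t - 2.88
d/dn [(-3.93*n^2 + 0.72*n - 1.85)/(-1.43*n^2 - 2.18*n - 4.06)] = (9.597*n^2 + 26.6206*n - 6.9562)/(2.0449*n^4 + 6.2348*n^3 + 16.364*n^2 + 17.7016*n + 16.4836)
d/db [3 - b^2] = -2*b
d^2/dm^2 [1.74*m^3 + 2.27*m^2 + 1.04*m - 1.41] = 10.44*m + 4.54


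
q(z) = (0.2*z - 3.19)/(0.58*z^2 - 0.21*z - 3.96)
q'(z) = (0.21 - 1.16*z)*(0.2*z - 3.19)/(0.58*z^2 - 0.21*z - 3.96)^2 + 0.2/(0.58*z^2 - 0.21*z - 3.96) = (-0.116*z^2 + 3.7004*z - 1.4619)/(0.3364*z^4 - 0.2436*z^3 - 4.5495*z^2 + 1.6632*z + 15.6816)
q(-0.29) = 0.84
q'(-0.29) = -0.17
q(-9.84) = -0.10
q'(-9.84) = -0.02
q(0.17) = 0.79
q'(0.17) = -0.05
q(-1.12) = 1.14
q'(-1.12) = -0.64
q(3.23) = -1.80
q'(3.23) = 4.65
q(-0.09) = 0.81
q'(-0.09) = -0.12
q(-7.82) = -0.14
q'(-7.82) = -0.03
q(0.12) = 0.80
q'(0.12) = -0.06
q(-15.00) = -0.05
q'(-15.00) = -0.00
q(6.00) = -0.13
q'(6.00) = 0.07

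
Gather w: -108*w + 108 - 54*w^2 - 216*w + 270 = -54*w^2 - 324*w + 378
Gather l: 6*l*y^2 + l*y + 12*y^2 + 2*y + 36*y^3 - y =l*(6*y^2 + y) + 36*y^3 + 12*y^2 + y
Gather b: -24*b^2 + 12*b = -24*b^2 + 12*b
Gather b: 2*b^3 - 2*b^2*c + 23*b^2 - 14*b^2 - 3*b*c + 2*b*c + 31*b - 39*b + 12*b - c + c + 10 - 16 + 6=2*b^3 + b^2*(9 - 2*c) + b*(4 - c)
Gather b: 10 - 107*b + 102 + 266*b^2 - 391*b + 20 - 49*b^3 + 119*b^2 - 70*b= -49*b^3 + 385*b^2 - 568*b + 132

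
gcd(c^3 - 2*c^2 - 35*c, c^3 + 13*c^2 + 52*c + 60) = c + 5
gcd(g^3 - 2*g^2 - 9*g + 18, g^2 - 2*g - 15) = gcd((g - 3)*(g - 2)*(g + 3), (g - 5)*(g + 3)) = g + 3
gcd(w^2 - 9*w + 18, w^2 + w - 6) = 1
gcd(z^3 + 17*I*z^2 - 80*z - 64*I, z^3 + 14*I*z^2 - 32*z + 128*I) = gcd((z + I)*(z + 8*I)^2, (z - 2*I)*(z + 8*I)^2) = z^2 + 16*I*z - 64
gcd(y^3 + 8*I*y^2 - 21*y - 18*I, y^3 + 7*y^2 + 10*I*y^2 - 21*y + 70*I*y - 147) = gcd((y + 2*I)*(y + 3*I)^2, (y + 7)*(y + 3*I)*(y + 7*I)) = y + 3*I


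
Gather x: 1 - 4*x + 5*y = -4*x + 5*y + 1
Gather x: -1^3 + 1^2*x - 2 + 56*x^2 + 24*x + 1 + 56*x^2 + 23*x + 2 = 112*x^2 + 48*x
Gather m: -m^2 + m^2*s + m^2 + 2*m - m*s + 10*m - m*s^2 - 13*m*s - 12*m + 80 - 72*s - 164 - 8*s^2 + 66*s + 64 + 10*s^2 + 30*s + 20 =m^2*s + m*(-s^2 - 14*s) + 2*s^2 + 24*s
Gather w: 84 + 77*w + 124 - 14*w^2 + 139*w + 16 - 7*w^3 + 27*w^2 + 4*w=-7*w^3 + 13*w^2 + 220*w + 224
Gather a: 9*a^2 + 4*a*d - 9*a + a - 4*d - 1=9*a^2 + a*(4*d - 8) - 4*d - 1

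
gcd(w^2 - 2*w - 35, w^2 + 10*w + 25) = w + 5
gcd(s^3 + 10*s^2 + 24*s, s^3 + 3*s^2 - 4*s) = s^2 + 4*s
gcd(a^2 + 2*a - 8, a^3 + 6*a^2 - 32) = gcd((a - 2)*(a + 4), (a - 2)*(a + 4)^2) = a^2 + 2*a - 8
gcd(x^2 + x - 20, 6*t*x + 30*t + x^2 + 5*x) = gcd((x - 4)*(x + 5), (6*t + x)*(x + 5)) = x + 5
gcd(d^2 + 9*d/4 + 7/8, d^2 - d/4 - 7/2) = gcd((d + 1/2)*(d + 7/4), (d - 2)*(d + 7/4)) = d + 7/4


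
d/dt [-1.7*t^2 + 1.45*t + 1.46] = 1.45 - 3.4*t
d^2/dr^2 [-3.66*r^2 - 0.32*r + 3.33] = -7.32000000000000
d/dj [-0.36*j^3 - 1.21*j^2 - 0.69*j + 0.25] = -1.08*j^2 - 2.42*j - 0.69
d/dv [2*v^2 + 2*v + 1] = 4*v + 2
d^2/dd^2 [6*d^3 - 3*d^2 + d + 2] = 36*d - 6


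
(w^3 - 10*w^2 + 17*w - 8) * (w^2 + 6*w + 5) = w^5 - 4*w^4 - 38*w^3 + 44*w^2 + 37*w - 40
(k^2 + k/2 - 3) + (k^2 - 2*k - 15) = 2*k^2 - 3*k/2 - 18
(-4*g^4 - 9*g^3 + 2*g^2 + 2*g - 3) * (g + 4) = -4*g^5 - 25*g^4 - 34*g^3 + 10*g^2 + 5*g - 12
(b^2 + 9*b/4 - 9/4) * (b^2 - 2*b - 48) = b^4 + b^3/4 - 219*b^2/4 - 207*b/2 + 108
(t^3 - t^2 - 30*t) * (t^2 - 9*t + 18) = t^5 - 10*t^4 - 3*t^3 + 252*t^2 - 540*t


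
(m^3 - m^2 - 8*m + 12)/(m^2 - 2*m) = m + 1 - 6/m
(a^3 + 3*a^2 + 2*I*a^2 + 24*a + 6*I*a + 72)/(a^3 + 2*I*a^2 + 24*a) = (a + 3)/a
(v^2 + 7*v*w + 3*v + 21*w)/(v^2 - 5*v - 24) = (v + 7*w)/(v - 8)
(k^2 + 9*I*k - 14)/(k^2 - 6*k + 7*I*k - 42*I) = (k + 2*I)/(k - 6)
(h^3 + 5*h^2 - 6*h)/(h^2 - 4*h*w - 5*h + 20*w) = h*(h^2 + 5*h - 6)/(h^2 - 4*h*w - 5*h + 20*w)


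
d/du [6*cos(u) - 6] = -6*sin(u)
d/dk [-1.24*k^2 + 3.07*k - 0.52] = 3.07 - 2.48*k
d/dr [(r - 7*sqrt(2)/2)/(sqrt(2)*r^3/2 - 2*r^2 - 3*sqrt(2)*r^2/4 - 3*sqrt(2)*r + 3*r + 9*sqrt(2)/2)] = 2*(-4*sqrt(2)*r^3 + 3*sqrt(2)*r^2 + 50*r^2 - 56*sqrt(2)*r - 42*r - 84 + 60*sqrt(2))/(4*r^6 - 16*sqrt(2)*r^5 - 12*r^5 - 7*r^4 + 48*sqrt(2)*r^4 + 48*r^3 + 60*sqrt(2)*r^3 - 288*sqrt(2)*r^2 + 108*r^2 - 432*r + 216*sqrt(2)*r + 324)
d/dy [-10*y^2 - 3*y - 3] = -20*y - 3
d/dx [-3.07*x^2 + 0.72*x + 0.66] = 0.72 - 6.14*x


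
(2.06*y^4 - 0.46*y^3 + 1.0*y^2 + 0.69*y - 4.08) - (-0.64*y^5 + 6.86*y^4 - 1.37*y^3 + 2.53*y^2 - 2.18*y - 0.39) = 0.64*y^5 - 4.8*y^4 + 0.91*y^3 - 1.53*y^2 + 2.87*y - 3.69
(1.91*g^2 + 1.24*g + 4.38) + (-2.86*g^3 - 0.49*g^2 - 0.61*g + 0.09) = -2.86*g^3 + 1.42*g^2 + 0.63*g + 4.47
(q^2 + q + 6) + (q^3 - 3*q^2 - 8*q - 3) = q^3 - 2*q^2 - 7*q + 3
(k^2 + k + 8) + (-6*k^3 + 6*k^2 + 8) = -6*k^3 + 7*k^2 + k + 16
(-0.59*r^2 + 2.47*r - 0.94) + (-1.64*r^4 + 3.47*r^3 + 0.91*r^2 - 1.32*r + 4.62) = -1.64*r^4 + 3.47*r^3 + 0.32*r^2 + 1.15*r + 3.68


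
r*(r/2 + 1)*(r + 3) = r^3/2 + 5*r^2/2 + 3*r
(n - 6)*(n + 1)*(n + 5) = n^3 - 31*n - 30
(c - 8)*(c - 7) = c^2 - 15*c + 56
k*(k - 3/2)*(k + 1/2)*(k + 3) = k^4 + 2*k^3 - 15*k^2/4 - 9*k/4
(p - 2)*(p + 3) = p^2 + p - 6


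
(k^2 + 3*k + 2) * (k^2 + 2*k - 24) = k^4 + 5*k^3 - 16*k^2 - 68*k - 48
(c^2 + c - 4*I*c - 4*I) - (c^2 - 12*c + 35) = 13*c - 4*I*c - 35 - 4*I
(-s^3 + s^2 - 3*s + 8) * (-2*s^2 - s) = 2*s^5 - s^4 + 5*s^3 - 13*s^2 - 8*s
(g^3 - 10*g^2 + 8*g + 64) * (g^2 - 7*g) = g^5 - 17*g^4 + 78*g^3 + 8*g^2 - 448*g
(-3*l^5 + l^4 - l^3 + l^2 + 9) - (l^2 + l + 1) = -3*l^5 + l^4 - l^3 - l + 8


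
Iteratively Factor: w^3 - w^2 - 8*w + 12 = (w - 2)*(w^2 + w - 6) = (w - 2)*(w + 3)*(w - 2)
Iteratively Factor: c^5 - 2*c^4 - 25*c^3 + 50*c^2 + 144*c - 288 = (c + 3)*(c^4 - 5*c^3 - 10*c^2 + 80*c - 96) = (c + 3)*(c + 4)*(c^3 - 9*c^2 + 26*c - 24) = (c - 2)*(c + 3)*(c + 4)*(c^2 - 7*c + 12) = (c - 4)*(c - 2)*(c + 3)*(c + 4)*(c - 3)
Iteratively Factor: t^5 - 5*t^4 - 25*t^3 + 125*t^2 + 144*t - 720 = (t + 3)*(t^4 - 8*t^3 - t^2 + 128*t - 240) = (t + 3)*(t + 4)*(t^3 - 12*t^2 + 47*t - 60) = (t - 5)*(t + 3)*(t + 4)*(t^2 - 7*t + 12) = (t - 5)*(t - 4)*(t + 3)*(t + 4)*(t - 3)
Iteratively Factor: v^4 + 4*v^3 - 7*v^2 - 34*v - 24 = (v + 4)*(v^3 - 7*v - 6) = (v + 2)*(v + 4)*(v^2 - 2*v - 3) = (v + 1)*(v + 2)*(v + 4)*(v - 3)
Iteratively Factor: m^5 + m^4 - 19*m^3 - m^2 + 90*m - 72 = (m - 2)*(m^4 + 3*m^3 - 13*m^2 - 27*m + 36) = (m - 2)*(m - 1)*(m^3 + 4*m^2 - 9*m - 36) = (m - 2)*(m - 1)*(m + 4)*(m^2 - 9) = (m - 2)*(m - 1)*(m + 3)*(m + 4)*(m - 3)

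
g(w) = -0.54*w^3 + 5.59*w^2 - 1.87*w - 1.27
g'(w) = -1.62*w^2 + 11.18*w - 1.87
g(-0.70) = 2.96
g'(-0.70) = -10.49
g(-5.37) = 253.59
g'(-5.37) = -108.62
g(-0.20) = -0.67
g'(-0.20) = -4.17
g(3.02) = 29.19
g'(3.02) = 17.12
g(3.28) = 33.68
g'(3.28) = 17.37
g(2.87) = 26.64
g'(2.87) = 16.87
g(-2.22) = 36.34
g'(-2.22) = -34.67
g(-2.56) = 49.21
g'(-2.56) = -41.11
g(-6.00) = 327.83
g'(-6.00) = -127.27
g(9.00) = 41.03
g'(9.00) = -32.47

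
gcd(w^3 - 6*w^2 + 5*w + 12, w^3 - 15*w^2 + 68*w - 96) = w^2 - 7*w + 12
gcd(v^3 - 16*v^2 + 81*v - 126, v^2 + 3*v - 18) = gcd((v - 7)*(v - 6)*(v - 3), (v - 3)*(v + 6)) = v - 3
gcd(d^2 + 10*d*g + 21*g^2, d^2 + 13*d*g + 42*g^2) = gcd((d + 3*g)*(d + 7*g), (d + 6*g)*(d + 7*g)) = d + 7*g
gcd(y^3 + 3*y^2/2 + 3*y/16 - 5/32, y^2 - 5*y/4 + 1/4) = y - 1/4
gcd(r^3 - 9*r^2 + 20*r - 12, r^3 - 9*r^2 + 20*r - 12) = r^3 - 9*r^2 + 20*r - 12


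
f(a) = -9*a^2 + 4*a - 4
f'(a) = 4 - 18*a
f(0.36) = -3.73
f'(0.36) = -2.48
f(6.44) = -351.50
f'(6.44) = -111.92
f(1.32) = -14.40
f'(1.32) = -19.76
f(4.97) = -206.43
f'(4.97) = -85.46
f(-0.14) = -4.74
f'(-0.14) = 6.52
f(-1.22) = -22.28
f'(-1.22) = 25.96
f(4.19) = -145.24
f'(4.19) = -71.42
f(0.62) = -4.98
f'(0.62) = -7.16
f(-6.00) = -352.00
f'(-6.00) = 112.00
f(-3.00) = -97.00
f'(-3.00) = 58.00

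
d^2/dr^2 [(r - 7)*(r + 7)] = 2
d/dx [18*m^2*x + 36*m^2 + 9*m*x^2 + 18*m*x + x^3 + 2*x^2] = 18*m^2 + 18*m*x + 18*m + 3*x^2 + 4*x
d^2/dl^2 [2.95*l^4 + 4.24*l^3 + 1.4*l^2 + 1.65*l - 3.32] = 35.4*l^2 + 25.44*l + 2.8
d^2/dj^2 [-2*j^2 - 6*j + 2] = -4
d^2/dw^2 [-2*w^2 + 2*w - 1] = -4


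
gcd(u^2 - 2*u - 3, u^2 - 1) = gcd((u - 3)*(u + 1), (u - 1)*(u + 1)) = u + 1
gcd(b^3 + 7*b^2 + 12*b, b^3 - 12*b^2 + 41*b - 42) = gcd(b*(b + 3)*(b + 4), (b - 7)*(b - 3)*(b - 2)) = 1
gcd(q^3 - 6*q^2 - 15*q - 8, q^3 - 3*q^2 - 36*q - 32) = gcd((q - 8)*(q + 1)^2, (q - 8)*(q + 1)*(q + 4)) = q^2 - 7*q - 8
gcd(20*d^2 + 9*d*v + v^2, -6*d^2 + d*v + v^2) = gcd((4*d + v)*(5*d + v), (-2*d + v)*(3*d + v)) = 1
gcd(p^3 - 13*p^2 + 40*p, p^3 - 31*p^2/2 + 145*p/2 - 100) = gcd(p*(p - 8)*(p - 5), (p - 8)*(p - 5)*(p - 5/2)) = p^2 - 13*p + 40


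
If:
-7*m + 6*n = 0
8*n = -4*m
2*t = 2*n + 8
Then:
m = 0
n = 0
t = 4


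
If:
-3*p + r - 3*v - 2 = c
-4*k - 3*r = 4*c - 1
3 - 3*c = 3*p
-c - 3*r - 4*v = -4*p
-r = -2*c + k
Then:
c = 45/179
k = -271/179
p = 134/179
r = 361/179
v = -148/179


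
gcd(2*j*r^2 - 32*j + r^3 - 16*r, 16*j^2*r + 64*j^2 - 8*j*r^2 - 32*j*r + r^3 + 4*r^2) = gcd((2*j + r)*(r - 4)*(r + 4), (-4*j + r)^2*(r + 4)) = r + 4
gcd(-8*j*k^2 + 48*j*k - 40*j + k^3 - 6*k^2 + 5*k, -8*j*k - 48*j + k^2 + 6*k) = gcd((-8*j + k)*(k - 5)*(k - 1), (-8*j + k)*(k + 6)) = 8*j - k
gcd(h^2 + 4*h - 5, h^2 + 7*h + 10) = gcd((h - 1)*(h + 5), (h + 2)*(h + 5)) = h + 5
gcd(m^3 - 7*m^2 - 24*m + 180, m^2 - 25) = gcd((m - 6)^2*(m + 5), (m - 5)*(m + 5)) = m + 5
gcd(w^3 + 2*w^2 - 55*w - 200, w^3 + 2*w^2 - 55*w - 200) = w^3 + 2*w^2 - 55*w - 200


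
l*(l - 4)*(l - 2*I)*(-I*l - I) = -I*l^4 - 2*l^3 + 3*I*l^3 + 6*l^2 + 4*I*l^2 + 8*l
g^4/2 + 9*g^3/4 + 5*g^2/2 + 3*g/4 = g*(g/2 + 1/2)*(g + 1/2)*(g + 3)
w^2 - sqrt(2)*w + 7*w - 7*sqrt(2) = (w + 7)*(w - sqrt(2))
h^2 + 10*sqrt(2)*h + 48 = (h + 4*sqrt(2))*(h + 6*sqrt(2))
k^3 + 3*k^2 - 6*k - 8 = (k - 2)*(k + 1)*(k + 4)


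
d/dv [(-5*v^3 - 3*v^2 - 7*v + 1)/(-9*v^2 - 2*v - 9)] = (45*v^4 + 20*v^3 + 78*v^2 + 72*v + 65)/(81*v^4 + 36*v^3 + 166*v^2 + 36*v + 81)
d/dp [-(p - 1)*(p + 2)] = -2*p - 1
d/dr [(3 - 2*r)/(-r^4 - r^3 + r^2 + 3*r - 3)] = (-6*r^4 + 8*r^3 + 11*r^2 - 6*r - 3)/(r^8 + 2*r^7 - r^6 - 8*r^5 + r^4 + 12*r^3 + 3*r^2 - 18*r + 9)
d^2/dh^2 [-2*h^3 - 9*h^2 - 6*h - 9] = -12*h - 18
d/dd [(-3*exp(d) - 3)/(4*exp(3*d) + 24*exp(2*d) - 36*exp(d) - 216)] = 3*(3*(exp(d) + 1)*(exp(2*d) + 4*exp(d) - 3) - exp(3*d) - 6*exp(2*d) + 9*exp(d) + 54)*exp(d)/(4*(exp(3*d) + 6*exp(2*d) - 9*exp(d) - 54)^2)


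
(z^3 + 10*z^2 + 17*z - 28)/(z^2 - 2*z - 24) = (z^2 + 6*z - 7)/(z - 6)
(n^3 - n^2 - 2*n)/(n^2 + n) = n - 2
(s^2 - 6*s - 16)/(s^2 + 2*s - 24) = (s^2 - 6*s - 16)/(s^2 + 2*s - 24)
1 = 1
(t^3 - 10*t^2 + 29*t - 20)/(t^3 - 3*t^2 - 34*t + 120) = (t - 1)/(t + 6)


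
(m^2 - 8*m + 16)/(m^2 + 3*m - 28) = (m - 4)/(m + 7)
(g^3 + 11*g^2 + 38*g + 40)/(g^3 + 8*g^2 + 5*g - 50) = (g^2 + 6*g + 8)/(g^2 + 3*g - 10)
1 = 1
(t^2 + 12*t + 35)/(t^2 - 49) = (t + 5)/(t - 7)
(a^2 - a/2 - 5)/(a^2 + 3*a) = (a^2 - a/2 - 5)/(a*(a + 3))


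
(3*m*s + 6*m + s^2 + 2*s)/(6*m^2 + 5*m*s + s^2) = (s + 2)/(2*m + s)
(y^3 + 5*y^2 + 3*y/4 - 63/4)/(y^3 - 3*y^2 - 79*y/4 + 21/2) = (2*y^2 + 3*y - 9)/(2*y^2 - 13*y + 6)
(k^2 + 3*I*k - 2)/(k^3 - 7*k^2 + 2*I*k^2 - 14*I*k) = (k + I)/(k*(k - 7))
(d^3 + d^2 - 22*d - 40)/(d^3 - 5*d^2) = 1 + 6/d + 8/d^2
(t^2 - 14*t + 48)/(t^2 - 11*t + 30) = (t - 8)/(t - 5)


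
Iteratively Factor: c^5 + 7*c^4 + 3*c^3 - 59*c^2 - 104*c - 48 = (c - 3)*(c^4 + 10*c^3 + 33*c^2 + 40*c + 16) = (c - 3)*(c + 4)*(c^3 + 6*c^2 + 9*c + 4) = (c - 3)*(c + 4)^2*(c^2 + 2*c + 1) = (c - 3)*(c + 1)*(c + 4)^2*(c + 1)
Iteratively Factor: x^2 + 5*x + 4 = (x + 1)*(x + 4)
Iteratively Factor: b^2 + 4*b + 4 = (b + 2)*(b + 2)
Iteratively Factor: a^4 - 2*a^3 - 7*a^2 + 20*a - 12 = (a - 1)*(a^3 - a^2 - 8*a + 12) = (a - 1)*(a + 3)*(a^2 - 4*a + 4) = (a - 2)*(a - 1)*(a + 3)*(a - 2)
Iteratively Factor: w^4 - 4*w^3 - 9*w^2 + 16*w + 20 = (w - 5)*(w^3 + w^2 - 4*w - 4) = (w - 5)*(w + 2)*(w^2 - w - 2) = (w - 5)*(w + 1)*(w + 2)*(w - 2)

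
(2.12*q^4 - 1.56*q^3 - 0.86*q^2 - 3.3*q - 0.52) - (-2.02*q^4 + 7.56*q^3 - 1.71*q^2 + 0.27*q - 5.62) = 4.14*q^4 - 9.12*q^3 + 0.85*q^2 - 3.57*q + 5.1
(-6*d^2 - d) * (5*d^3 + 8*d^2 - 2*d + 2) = -30*d^5 - 53*d^4 + 4*d^3 - 10*d^2 - 2*d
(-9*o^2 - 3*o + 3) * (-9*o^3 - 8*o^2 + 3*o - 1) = 81*o^5 + 99*o^4 - 30*o^3 - 24*o^2 + 12*o - 3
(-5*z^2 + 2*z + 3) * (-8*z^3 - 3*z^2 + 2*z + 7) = 40*z^5 - z^4 - 40*z^3 - 40*z^2 + 20*z + 21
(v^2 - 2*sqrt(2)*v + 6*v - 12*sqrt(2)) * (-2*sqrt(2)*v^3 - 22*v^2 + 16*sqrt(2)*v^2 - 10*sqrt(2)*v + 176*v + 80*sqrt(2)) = -2*sqrt(2)*v^5 - 14*v^4 + 4*sqrt(2)*v^4 + 28*v^3 + 130*sqrt(2)*v^3 - 68*sqrt(2)*v^2 + 712*v^2 - 1632*sqrt(2)*v - 80*v - 1920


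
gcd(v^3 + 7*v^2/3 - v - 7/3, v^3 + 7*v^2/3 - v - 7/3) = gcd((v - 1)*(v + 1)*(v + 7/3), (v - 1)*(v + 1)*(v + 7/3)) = v^3 + 7*v^2/3 - v - 7/3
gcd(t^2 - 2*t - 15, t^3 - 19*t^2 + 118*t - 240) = t - 5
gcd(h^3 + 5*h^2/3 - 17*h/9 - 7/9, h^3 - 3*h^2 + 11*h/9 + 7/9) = h^2 - 2*h/3 - 1/3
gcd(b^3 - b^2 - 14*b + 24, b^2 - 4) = b - 2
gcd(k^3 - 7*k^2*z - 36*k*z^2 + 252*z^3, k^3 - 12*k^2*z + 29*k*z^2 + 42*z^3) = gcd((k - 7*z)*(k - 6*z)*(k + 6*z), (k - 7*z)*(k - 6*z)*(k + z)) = k^2 - 13*k*z + 42*z^2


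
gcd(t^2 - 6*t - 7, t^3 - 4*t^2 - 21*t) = t - 7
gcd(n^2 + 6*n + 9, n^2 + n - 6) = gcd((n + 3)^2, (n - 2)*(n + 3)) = n + 3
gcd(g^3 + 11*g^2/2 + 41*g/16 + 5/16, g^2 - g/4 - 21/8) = 1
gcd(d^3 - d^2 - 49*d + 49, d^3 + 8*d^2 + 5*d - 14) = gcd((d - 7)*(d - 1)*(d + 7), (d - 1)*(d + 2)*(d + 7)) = d^2 + 6*d - 7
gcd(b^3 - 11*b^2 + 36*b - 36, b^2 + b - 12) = b - 3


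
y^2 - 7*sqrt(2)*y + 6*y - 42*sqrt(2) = (y + 6)*(y - 7*sqrt(2))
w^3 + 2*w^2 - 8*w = w*(w - 2)*(w + 4)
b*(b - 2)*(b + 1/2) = b^3 - 3*b^2/2 - b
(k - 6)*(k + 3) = k^2 - 3*k - 18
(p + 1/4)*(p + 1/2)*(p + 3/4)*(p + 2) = p^4 + 7*p^3/2 + 59*p^2/16 + 47*p/32 + 3/16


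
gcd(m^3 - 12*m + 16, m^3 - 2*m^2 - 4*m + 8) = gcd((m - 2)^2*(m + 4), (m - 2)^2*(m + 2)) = m^2 - 4*m + 4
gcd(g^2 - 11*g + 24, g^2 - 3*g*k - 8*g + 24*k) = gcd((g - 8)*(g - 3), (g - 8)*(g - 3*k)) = g - 8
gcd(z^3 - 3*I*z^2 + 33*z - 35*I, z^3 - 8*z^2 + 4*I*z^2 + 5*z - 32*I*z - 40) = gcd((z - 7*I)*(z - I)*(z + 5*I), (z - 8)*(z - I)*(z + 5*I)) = z^2 + 4*I*z + 5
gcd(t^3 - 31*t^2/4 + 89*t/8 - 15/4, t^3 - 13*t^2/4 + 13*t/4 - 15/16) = t^2 - 7*t/4 + 5/8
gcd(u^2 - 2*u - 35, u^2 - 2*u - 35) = u^2 - 2*u - 35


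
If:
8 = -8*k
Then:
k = -1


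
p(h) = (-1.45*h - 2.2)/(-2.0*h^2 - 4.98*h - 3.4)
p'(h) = (-1.45*h - 2.2)*(4.0*h + 4.98)/(-2.0*h^2 - 4.98*h - 3.4)^2 - 1.45/(-2.0*h^2 - 4.98*h - 3.4) = (2.9*h^2 + 7.221*h - (1.45*h + 2.2)*(4.0*h + 4.98) + 4.93)/(2.0*h^2 + 4.98*h + 3.4)^2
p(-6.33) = -0.13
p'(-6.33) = -0.02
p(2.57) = 0.20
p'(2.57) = -0.06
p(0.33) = 0.51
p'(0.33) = -0.33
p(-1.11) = 1.76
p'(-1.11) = 1.49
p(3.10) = 0.18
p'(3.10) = -0.04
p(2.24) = 0.22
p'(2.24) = -0.07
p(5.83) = 0.11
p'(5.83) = -0.02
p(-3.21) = -0.31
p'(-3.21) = -0.12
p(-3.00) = -0.33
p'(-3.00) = -0.14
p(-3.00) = -0.33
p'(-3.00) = -0.14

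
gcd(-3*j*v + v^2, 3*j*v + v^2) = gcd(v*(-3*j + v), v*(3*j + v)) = v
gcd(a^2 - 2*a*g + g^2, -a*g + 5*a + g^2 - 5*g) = a - g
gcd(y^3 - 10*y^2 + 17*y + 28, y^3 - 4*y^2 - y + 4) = y^2 - 3*y - 4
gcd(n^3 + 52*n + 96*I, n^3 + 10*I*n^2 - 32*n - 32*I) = n + 2*I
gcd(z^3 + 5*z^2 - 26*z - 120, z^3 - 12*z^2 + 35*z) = z - 5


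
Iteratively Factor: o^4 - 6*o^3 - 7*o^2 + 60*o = (o)*(o^3 - 6*o^2 - 7*o + 60) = o*(o - 4)*(o^2 - 2*o - 15) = o*(o - 4)*(o + 3)*(o - 5)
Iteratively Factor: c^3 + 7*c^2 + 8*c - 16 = (c + 4)*(c^2 + 3*c - 4) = (c - 1)*(c + 4)*(c + 4)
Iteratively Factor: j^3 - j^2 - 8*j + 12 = (j + 3)*(j^2 - 4*j + 4) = (j - 2)*(j + 3)*(j - 2)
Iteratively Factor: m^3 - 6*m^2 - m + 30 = (m - 5)*(m^2 - m - 6) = (m - 5)*(m + 2)*(m - 3)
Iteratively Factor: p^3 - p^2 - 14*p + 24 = (p - 2)*(p^2 + p - 12) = (p - 2)*(p + 4)*(p - 3)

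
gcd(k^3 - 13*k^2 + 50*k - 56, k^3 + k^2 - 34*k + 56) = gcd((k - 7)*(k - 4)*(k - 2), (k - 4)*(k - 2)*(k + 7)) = k^2 - 6*k + 8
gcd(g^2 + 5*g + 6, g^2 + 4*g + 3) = g + 3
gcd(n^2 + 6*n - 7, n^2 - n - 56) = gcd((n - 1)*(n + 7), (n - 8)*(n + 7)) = n + 7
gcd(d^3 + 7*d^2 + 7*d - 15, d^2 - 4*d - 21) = d + 3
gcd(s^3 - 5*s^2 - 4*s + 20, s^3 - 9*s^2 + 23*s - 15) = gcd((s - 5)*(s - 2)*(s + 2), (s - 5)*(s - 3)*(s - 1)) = s - 5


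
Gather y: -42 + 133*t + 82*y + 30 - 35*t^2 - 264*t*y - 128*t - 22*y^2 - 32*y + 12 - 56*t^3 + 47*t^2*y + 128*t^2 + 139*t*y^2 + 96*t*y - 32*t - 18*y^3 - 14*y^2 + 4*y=-56*t^3 + 93*t^2 - 27*t - 18*y^3 + y^2*(139*t - 36) + y*(47*t^2 - 168*t + 54)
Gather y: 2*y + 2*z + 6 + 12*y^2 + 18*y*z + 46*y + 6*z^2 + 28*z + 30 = 12*y^2 + y*(18*z + 48) + 6*z^2 + 30*z + 36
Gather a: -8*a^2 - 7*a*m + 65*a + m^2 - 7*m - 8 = -8*a^2 + a*(65 - 7*m) + m^2 - 7*m - 8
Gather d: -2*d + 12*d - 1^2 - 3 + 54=10*d + 50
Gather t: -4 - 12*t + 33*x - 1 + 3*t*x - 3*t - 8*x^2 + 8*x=t*(3*x - 15) - 8*x^2 + 41*x - 5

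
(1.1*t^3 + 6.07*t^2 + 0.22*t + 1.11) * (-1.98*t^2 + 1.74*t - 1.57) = -2.178*t^5 - 10.1046*t^4 + 8.3992*t^3 - 11.3449*t^2 + 1.586*t - 1.7427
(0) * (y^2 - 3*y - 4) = 0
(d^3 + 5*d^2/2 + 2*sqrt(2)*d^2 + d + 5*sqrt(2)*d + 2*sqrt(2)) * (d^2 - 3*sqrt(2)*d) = d^5 - sqrt(2)*d^4 + 5*d^4/2 - 11*d^3 - 5*sqrt(2)*d^3/2 - 30*d^2 - sqrt(2)*d^2 - 12*d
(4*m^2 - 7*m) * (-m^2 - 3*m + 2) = -4*m^4 - 5*m^3 + 29*m^2 - 14*m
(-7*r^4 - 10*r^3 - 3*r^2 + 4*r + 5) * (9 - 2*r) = 14*r^5 - 43*r^4 - 84*r^3 - 35*r^2 + 26*r + 45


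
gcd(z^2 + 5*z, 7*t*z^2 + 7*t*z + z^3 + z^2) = z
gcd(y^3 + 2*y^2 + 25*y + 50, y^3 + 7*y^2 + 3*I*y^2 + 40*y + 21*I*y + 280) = y - 5*I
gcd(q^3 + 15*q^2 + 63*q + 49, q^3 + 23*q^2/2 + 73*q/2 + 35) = q + 7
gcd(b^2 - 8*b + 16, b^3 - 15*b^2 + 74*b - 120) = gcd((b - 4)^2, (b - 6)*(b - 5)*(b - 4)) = b - 4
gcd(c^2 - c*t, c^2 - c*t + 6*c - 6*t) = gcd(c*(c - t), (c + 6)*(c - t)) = -c + t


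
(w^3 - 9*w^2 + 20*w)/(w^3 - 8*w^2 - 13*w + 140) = w*(w - 4)/(w^2 - 3*w - 28)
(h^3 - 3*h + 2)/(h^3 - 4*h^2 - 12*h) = (h^2 - 2*h + 1)/(h*(h - 6))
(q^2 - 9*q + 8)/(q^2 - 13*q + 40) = (q - 1)/(q - 5)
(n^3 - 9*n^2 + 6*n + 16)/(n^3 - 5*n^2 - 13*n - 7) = (n^2 - 10*n + 16)/(n^2 - 6*n - 7)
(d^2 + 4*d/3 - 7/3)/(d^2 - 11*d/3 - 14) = (d - 1)/(d - 6)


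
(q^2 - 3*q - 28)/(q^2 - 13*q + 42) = (q + 4)/(q - 6)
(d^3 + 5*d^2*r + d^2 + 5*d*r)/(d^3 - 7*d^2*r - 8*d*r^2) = (-d^2 - 5*d*r - d - 5*r)/(-d^2 + 7*d*r + 8*r^2)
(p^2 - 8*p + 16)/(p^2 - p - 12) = (p - 4)/(p + 3)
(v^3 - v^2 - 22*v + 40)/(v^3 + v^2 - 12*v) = (v^3 - v^2 - 22*v + 40)/(v*(v^2 + v - 12))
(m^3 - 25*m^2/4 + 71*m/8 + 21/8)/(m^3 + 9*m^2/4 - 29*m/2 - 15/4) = (m - 7/2)/(m + 5)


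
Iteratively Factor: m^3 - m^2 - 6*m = (m - 3)*(m^2 + 2*m) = m*(m - 3)*(m + 2)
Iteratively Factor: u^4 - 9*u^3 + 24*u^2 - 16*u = (u - 4)*(u^3 - 5*u^2 + 4*u) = (u - 4)*(u - 1)*(u^2 - 4*u) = u*(u - 4)*(u - 1)*(u - 4)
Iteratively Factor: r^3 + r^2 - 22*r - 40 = (r - 5)*(r^2 + 6*r + 8) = (r - 5)*(r + 2)*(r + 4)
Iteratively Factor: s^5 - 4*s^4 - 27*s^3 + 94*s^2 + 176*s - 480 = (s + 4)*(s^4 - 8*s^3 + 5*s^2 + 74*s - 120) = (s - 4)*(s + 4)*(s^3 - 4*s^2 - 11*s + 30) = (s - 4)*(s - 2)*(s + 4)*(s^2 - 2*s - 15) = (s - 5)*(s - 4)*(s - 2)*(s + 4)*(s + 3)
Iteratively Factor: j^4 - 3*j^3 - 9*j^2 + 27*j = (j + 3)*(j^3 - 6*j^2 + 9*j) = (j - 3)*(j + 3)*(j^2 - 3*j) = j*(j - 3)*(j + 3)*(j - 3)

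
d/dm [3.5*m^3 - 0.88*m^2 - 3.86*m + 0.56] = 10.5*m^2 - 1.76*m - 3.86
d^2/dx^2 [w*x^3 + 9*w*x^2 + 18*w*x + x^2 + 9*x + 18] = 6*w*x + 18*w + 2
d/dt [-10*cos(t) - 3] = 10*sin(t)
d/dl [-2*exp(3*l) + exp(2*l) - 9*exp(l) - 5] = (-6*exp(2*l) + 2*exp(l) - 9)*exp(l)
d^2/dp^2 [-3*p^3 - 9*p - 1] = -18*p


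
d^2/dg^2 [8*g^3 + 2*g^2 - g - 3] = 48*g + 4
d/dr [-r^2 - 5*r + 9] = -2*r - 5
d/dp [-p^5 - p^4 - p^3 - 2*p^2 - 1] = p*(-5*p^3 - 4*p^2 - 3*p - 4)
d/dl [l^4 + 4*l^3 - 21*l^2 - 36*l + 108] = 4*l^3 + 12*l^2 - 42*l - 36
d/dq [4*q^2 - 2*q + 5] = 8*q - 2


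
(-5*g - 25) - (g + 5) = -6*g - 30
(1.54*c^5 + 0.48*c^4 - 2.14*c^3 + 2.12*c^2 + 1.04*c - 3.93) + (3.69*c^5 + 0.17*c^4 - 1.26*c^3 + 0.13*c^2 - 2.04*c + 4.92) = 5.23*c^5 + 0.65*c^4 - 3.4*c^3 + 2.25*c^2 - 1.0*c + 0.99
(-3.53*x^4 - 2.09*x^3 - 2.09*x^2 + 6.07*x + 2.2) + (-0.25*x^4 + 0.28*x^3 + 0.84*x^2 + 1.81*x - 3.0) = -3.78*x^4 - 1.81*x^3 - 1.25*x^2 + 7.88*x - 0.8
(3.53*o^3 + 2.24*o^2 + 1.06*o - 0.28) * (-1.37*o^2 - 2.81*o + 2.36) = -4.8361*o^5 - 12.9881*o^4 + 0.584199999999999*o^3 + 2.6914*o^2 + 3.2884*o - 0.6608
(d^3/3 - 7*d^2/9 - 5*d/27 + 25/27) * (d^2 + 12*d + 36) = d^5/3 + 29*d^4/9 + 67*d^3/27 - 791*d^2/27 + 40*d/9 + 100/3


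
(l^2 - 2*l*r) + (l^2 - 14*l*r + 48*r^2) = 2*l^2 - 16*l*r + 48*r^2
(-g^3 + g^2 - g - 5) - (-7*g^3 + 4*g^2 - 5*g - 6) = 6*g^3 - 3*g^2 + 4*g + 1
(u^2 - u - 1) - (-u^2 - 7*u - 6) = 2*u^2 + 6*u + 5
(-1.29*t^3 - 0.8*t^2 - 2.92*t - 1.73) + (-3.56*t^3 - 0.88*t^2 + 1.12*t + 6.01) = -4.85*t^3 - 1.68*t^2 - 1.8*t + 4.28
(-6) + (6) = 0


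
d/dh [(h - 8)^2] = 2*h - 16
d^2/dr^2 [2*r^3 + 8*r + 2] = 12*r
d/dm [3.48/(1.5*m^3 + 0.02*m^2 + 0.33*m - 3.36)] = (-15.66*m^2 - 0.1392*m - 1.1484)/(1.5*m^3 + 0.02*m^2 + 0.33*m - 3.36)^2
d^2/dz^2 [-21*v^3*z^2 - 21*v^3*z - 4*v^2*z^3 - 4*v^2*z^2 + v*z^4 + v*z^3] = 2*v*(-21*v^2 - 12*v*z - 4*v + 6*z^2 + 3*z)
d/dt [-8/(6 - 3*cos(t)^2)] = 32*sin(2*t)/(3*(3 - cos(2*t))^2)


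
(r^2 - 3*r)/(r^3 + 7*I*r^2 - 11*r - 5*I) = r*(r - 3)/(r^3 + 7*I*r^2 - 11*r - 5*I)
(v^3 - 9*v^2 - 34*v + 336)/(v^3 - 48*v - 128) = (v^2 - v - 42)/(v^2 + 8*v + 16)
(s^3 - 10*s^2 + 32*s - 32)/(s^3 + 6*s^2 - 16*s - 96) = (s^2 - 6*s + 8)/(s^2 + 10*s + 24)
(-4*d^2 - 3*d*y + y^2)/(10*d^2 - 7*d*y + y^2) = (-4*d^2 - 3*d*y + y^2)/(10*d^2 - 7*d*y + y^2)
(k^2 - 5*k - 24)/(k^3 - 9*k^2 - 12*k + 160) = (k + 3)/(k^2 - k - 20)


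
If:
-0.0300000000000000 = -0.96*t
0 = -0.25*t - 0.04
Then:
No Solution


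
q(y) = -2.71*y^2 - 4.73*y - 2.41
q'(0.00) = -4.73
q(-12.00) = -335.89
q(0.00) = -2.41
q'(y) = -5.42*y - 4.73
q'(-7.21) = 34.35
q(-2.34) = -6.18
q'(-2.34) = 7.95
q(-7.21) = -109.18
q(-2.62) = -8.62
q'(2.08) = -16.00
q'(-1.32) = 2.42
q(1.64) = -17.46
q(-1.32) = -0.89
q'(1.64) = -13.62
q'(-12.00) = 60.31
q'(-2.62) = 9.47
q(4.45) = -77.12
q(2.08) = -23.97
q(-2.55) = -7.97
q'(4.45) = -28.85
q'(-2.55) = 9.09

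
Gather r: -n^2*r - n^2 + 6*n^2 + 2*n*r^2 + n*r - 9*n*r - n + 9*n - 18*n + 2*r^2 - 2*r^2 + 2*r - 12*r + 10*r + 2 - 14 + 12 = 5*n^2 + 2*n*r^2 - 10*n + r*(-n^2 - 8*n)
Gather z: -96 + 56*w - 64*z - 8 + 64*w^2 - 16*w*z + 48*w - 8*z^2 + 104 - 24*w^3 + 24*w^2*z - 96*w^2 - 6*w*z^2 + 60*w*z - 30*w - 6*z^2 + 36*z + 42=-24*w^3 - 32*w^2 + 74*w + z^2*(-6*w - 14) + z*(24*w^2 + 44*w - 28) + 42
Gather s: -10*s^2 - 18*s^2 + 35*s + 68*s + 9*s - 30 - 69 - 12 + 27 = -28*s^2 + 112*s - 84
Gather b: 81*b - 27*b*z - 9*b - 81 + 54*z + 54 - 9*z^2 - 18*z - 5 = b*(72 - 27*z) - 9*z^2 + 36*z - 32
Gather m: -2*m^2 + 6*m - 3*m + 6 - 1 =-2*m^2 + 3*m + 5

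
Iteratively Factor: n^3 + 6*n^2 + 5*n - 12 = (n + 4)*(n^2 + 2*n - 3) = (n + 3)*(n + 4)*(n - 1)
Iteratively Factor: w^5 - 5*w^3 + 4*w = (w + 1)*(w^4 - w^3 - 4*w^2 + 4*w) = (w - 2)*(w + 1)*(w^3 + w^2 - 2*w) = (w - 2)*(w + 1)*(w + 2)*(w^2 - w) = (w - 2)*(w - 1)*(w + 1)*(w + 2)*(w)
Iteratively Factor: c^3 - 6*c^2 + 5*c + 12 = (c - 4)*(c^2 - 2*c - 3) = (c - 4)*(c - 3)*(c + 1)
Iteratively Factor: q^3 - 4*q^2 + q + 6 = (q - 3)*(q^2 - q - 2) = (q - 3)*(q - 2)*(q + 1)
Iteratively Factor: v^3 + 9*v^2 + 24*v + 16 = (v + 4)*(v^2 + 5*v + 4) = (v + 1)*(v + 4)*(v + 4)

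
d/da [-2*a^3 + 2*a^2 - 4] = 2*a*(2 - 3*a)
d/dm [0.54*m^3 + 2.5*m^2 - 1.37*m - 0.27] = 1.62*m^2 + 5.0*m - 1.37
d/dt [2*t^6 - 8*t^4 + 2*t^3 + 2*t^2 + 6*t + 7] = 12*t^5 - 32*t^3 + 6*t^2 + 4*t + 6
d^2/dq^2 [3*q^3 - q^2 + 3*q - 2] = 18*q - 2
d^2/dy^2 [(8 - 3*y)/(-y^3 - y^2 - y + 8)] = 2*((3*y - 8)*(3*y^2 + 2*y + 1)^2 - (9*y^2 + 6*y + (3*y - 8)*(3*y + 1) + 3)*(y^3 + y^2 + y - 8))/(y^3 + y^2 + y - 8)^3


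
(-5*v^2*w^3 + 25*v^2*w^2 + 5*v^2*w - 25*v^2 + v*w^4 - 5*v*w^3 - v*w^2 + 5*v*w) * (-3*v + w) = 15*v^3*w^3 - 75*v^3*w^2 - 15*v^3*w + 75*v^3 - 8*v^2*w^4 + 40*v^2*w^3 + 8*v^2*w^2 - 40*v^2*w + v*w^5 - 5*v*w^4 - v*w^3 + 5*v*w^2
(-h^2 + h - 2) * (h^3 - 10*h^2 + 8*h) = -h^5 + 11*h^4 - 20*h^3 + 28*h^2 - 16*h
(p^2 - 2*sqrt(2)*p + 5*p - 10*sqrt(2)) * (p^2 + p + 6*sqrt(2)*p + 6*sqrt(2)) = p^4 + 4*sqrt(2)*p^3 + 6*p^3 - 19*p^2 + 24*sqrt(2)*p^2 - 144*p + 20*sqrt(2)*p - 120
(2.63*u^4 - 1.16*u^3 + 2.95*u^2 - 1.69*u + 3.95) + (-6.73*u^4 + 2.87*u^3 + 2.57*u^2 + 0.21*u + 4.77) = -4.1*u^4 + 1.71*u^3 + 5.52*u^2 - 1.48*u + 8.72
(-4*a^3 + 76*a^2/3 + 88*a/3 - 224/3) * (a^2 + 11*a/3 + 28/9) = -4*a^5 + 32*a^4/3 + 988*a^3/9 + 3016*a^2/27 - 4928*a/27 - 6272/27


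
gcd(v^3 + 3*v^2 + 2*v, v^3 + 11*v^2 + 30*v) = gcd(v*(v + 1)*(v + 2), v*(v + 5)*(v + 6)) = v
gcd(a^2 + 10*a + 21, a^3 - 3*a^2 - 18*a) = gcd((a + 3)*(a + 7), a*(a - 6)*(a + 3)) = a + 3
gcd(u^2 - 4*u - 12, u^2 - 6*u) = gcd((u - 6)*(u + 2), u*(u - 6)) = u - 6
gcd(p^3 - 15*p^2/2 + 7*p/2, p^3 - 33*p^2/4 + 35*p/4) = p^2 - 7*p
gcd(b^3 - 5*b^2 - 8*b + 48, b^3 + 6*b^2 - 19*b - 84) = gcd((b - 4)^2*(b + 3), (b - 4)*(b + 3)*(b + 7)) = b^2 - b - 12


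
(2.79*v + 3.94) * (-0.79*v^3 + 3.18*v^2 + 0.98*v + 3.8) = -2.2041*v^4 + 5.7596*v^3 + 15.2634*v^2 + 14.4632*v + 14.972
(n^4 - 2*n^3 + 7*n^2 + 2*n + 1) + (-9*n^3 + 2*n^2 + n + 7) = n^4 - 11*n^3 + 9*n^2 + 3*n + 8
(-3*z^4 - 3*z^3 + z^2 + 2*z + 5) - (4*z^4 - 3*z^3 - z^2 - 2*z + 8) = -7*z^4 + 2*z^2 + 4*z - 3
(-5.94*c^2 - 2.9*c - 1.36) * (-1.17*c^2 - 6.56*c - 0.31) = 6.9498*c^4 + 42.3594*c^3 + 22.4566*c^2 + 9.8206*c + 0.4216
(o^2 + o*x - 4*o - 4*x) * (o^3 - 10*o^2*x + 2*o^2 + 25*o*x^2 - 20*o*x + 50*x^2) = o^5 - 9*o^4*x - 2*o^4 + 15*o^3*x^2 + 18*o^3*x - 8*o^3 + 25*o^2*x^3 - 30*o^2*x^2 + 72*o^2*x - 50*o*x^3 - 120*o*x^2 - 200*x^3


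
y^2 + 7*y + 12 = (y + 3)*(y + 4)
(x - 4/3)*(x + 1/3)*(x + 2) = x^3 + x^2 - 22*x/9 - 8/9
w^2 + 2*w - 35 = (w - 5)*(w + 7)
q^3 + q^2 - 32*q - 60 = (q - 6)*(q + 2)*(q + 5)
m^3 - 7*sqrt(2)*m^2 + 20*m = m*(m - 5*sqrt(2))*(m - 2*sqrt(2))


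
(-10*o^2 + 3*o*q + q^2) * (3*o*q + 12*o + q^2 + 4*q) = -30*o^3*q - 120*o^3 - o^2*q^2 - 4*o^2*q + 6*o*q^3 + 24*o*q^2 + q^4 + 4*q^3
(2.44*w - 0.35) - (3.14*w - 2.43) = 2.08 - 0.7*w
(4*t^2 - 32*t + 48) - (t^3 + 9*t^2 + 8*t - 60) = -t^3 - 5*t^2 - 40*t + 108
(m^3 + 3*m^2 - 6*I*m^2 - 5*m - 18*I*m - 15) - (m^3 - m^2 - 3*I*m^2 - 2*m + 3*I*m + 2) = 4*m^2 - 3*I*m^2 - 3*m - 21*I*m - 17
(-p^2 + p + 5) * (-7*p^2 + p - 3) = 7*p^4 - 8*p^3 - 31*p^2 + 2*p - 15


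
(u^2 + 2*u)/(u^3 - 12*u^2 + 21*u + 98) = u/(u^2 - 14*u + 49)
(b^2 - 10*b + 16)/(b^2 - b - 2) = (b - 8)/(b + 1)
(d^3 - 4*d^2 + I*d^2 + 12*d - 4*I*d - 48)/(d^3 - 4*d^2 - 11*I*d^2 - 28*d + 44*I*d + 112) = (d^2 + I*d + 12)/(d^2 - 11*I*d - 28)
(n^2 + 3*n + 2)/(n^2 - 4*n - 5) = (n + 2)/(n - 5)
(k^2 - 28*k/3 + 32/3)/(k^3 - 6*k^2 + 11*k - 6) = (3*k^2 - 28*k + 32)/(3*(k^3 - 6*k^2 + 11*k - 6))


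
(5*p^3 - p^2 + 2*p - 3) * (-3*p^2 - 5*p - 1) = -15*p^5 - 22*p^4 - 6*p^3 + 13*p + 3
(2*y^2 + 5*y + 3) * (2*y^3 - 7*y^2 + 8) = 4*y^5 - 4*y^4 - 29*y^3 - 5*y^2 + 40*y + 24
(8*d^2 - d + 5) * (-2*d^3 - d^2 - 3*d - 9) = -16*d^5 - 6*d^4 - 33*d^3 - 74*d^2 - 6*d - 45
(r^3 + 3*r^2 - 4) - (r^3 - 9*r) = 3*r^2 + 9*r - 4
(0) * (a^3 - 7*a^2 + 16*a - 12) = 0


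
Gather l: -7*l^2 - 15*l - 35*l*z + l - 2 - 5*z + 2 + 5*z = -7*l^2 + l*(-35*z - 14)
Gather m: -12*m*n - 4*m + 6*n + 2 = m*(-12*n - 4) + 6*n + 2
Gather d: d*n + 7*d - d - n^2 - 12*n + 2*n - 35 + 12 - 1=d*(n + 6) - n^2 - 10*n - 24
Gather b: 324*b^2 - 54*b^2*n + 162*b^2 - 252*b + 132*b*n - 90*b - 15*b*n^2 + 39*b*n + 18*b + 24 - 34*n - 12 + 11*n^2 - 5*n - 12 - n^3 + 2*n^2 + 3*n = b^2*(486 - 54*n) + b*(-15*n^2 + 171*n - 324) - n^3 + 13*n^2 - 36*n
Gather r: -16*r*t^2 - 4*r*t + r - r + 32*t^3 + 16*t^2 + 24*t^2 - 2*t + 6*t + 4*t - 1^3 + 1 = r*(-16*t^2 - 4*t) + 32*t^3 + 40*t^2 + 8*t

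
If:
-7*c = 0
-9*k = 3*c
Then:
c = 0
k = 0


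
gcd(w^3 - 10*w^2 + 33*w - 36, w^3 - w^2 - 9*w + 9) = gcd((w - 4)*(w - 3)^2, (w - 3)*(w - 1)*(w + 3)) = w - 3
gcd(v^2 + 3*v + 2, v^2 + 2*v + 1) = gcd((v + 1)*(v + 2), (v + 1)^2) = v + 1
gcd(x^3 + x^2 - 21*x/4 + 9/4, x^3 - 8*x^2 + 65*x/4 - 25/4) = x - 1/2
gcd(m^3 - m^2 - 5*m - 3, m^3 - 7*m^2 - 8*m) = m + 1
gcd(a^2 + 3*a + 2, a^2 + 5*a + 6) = a + 2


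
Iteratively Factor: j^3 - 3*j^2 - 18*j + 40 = (j + 4)*(j^2 - 7*j + 10) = (j - 2)*(j + 4)*(j - 5)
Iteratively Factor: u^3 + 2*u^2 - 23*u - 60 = (u + 4)*(u^2 - 2*u - 15) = (u + 3)*(u + 4)*(u - 5)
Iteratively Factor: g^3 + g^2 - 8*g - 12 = (g + 2)*(g^2 - g - 6) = (g - 3)*(g + 2)*(g + 2)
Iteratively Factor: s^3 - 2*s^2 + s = (s - 1)*(s^2 - s) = s*(s - 1)*(s - 1)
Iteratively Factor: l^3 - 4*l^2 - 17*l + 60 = (l - 5)*(l^2 + l - 12) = (l - 5)*(l + 4)*(l - 3)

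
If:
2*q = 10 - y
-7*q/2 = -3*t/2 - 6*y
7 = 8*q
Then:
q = 7/8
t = -743/24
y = 33/4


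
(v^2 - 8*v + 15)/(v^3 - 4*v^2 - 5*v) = (v - 3)/(v*(v + 1))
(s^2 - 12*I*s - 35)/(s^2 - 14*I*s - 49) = (s - 5*I)/(s - 7*I)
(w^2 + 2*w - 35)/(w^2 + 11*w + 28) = (w - 5)/(w + 4)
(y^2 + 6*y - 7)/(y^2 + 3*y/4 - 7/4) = 4*(y + 7)/(4*y + 7)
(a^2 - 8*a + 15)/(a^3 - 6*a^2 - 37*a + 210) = (a - 3)/(a^2 - a - 42)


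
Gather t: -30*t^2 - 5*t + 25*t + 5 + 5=-30*t^2 + 20*t + 10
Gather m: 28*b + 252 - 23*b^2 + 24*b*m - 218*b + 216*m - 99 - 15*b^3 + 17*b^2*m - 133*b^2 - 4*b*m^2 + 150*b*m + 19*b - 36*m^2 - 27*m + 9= -15*b^3 - 156*b^2 - 171*b + m^2*(-4*b - 36) + m*(17*b^2 + 174*b + 189) + 162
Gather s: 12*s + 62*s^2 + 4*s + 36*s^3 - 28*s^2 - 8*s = 36*s^3 + 34*s^2 + 8*s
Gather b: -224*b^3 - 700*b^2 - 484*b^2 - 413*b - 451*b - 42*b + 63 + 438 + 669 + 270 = -224*b^3 - 1184*b^2 - 906*b + 1440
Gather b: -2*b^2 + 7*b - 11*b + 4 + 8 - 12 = -2*b^2 - 4*b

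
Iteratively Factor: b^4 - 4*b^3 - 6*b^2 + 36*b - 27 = (b + 3)*(b^3 - 7*b^2 + 15*b - 9) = (b - 3)*(b + 3)*(b^2 - 4*b + 3) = (b - 3)*(b - 1)*(b + 3)*(b - 3)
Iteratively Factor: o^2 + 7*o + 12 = (o + 4)*(o + 3)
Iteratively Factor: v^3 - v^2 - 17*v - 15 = (v - 5)*(v^2 + 4*v + 3) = (v - 5)*(v + 3)*(v + 1)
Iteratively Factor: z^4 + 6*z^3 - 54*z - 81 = (z + 3)*(z^3 + 3*z^2 - 9*z - 27) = (z + 3)^2*(z^2 - 9) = (z + 3)^3*(z - 3)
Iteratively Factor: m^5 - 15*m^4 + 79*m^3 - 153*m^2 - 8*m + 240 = (m - 3)*(m^4 - 12*m^3 + 43*m^2 - 24*m - 80) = (m - 5)*(m - 3)*(m^3 - 7*m^2 + 8*m + 16) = (m - 5)*(m - 3)*(m + 1)*(m^2 - 8*m + 16) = (m - 5)*(m - 4)*(m - 3)*(m + 1)*(m - 4)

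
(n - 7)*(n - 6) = n^2 - 13*n + 42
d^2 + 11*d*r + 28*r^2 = (d + 4*r)*(d + 7*r)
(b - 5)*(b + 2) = b^2 - 3*b - 10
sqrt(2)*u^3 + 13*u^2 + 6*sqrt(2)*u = u*(u + 6*sqrt(2))*(sqrt(2)*u + 1)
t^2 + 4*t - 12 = (t - 2)*(t + 6)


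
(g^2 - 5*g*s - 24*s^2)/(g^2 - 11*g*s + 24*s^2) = (-g - 3*s)/(-g + 3*s)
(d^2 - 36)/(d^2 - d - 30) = (d + 6)/(d + 5)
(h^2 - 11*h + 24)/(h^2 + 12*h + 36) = (h^2 - 11*h + 24)/(h^2 + 12*h + 36)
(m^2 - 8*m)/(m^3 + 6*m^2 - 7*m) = (m - 8)/(m^2 + 6*m - 7)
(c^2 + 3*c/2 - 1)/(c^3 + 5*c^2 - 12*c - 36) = (c - 1/2)/(c^2 + 3*c - 18)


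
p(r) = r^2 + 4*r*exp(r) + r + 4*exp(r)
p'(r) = 4*r*exp(r) + 2*r + 8*exp(r) + 1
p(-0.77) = 0.25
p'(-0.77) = 1.74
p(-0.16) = 2.73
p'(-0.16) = 6.95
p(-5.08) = 20.62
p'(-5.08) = -9.24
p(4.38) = 1741.68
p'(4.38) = 2047.23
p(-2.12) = 1.84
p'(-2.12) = -3.30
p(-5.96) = 29.51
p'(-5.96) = -10.96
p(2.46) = 170.51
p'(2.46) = 214.73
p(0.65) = 13.72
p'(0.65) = 22.60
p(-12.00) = 132.00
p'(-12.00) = -23.00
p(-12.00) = 132.00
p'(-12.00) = -23.00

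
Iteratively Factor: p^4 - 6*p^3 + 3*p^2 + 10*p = (p)*(p^3 - 6*p^2 + 3*p + 10) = p*(p - 2)*(p^2 - 4*p - 5) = p*(p - 5)*(p - 2)*(p + 1)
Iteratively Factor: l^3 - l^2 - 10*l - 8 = (l + 1)*(l^2 - 2*l - 8) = (l + 1)*(l + 2)*(l - 4)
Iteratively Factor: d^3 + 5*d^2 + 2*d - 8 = (d + 2)*(d^2 + 3*d - 4) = (d + 2)*(d + 4)*(d - 1)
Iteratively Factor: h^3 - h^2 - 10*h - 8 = (h + 2)*(h^2 - 3*h - 4) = (h + 1)*(h + 2)*(h - 4)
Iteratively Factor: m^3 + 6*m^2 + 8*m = (m)*(m^2 + 6*m + 8) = m*(m + 2)*(m + 4)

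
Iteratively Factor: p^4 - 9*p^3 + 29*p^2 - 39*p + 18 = (p - 2)*(p^3 - 7*p^2 + 15*p - 9) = (p - 2)*(p - 1)*(p^2 - 6*p + 9) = (p - 3)*(p - 2)*(p - 1)*(p - 3)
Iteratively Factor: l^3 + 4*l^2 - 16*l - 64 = (l - 4)*(l^2 + 8*l + 16) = (l - 4)*(l + 4)*(l + 4)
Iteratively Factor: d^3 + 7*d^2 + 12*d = (d)*(d^2 + 7*d + 12) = d*(d + 3)*(d + 4)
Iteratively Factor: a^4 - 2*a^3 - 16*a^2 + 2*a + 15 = (a + 3)*(a^3 - 5*a^2 - a + 5) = (a - 1)*(a + 3)*(a^2 - 4*a - 5) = (a - 5)*(a - 1)*(a + 3)*(a + 1)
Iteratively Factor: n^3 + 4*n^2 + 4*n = (n)*(n^2 + 4*n + 4) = n*(n + 2)*(n + 2)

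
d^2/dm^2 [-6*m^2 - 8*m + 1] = -12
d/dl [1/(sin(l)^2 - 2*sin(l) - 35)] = 2*(1 - sin(l))*cos(l)/((sin(l) - 7)^2*(sin(l) + 5)^2)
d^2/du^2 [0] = 0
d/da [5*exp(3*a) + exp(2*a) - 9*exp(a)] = (15*exp(2*a) + 2*exp(a) - 9)*exp(a)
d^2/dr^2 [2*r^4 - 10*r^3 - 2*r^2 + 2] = 24*r^2 - 60*r - 4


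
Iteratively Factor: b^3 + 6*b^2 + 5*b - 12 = (b - 1)*(b^2 + 7*b + 12) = (b - 1)*(b + 3)*(b + 4)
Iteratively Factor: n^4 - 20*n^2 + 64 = (n + 2)*(n^3 - 2*n^2 - 16*n + 32) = (n + 2)*(n + 4)*(n^2 - 6*n + 8) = (n - 2)*(n + 2)*(n + 4)*(n - 4)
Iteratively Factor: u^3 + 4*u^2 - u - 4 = (u + 1)*(u^2 + 3*u - 4) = (u - 1)*(u + 1)*(u + 4)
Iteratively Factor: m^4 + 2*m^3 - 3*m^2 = (m + 3)*(m^3 - m^2) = m*(m + 3)*(m^2 - m) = m^2*(m + 3)*(m - 1)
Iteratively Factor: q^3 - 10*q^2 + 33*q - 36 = (q - 4)*(q^2 - 6*q + 9) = (q - 4)*(q - 3)*(q - 3)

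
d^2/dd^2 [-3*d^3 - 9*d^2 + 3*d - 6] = -18*d - 18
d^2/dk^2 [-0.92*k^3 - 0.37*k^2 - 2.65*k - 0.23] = -5.52*k - 0.74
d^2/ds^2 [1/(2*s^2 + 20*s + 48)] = (-s^2 - 10*s + 4*(s + 5)^2 - 24)/(s^2 + 10*s + 24)^3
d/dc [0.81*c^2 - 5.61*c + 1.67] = 1.62*c - 5.61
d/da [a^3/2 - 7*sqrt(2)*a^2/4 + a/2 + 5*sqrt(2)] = 3*a^2/2 - 7*sqrt(2)*a/2 + 1/2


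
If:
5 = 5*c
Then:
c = 1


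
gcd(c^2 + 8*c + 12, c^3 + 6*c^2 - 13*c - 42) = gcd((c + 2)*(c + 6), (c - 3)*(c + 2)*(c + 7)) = c + 2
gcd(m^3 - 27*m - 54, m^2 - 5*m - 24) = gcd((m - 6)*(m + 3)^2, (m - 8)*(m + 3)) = m + 3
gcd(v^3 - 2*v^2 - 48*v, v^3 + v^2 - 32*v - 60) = 1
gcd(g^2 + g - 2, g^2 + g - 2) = g^2 + g - 2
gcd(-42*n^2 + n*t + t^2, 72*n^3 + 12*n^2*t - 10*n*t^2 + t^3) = -6*n + t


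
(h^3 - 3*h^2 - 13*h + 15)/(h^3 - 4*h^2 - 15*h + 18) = (h - 5)/(h - 6)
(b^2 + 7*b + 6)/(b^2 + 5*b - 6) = (b + 1)/(b - 1)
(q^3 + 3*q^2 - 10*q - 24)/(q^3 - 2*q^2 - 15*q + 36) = (q + 2)/(q - 3)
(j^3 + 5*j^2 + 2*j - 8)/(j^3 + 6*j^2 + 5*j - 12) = (j + 2)/(j + 3)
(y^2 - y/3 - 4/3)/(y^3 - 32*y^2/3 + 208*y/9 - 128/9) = 3*(y + 1)/(3*y^2 - 28*y + 32)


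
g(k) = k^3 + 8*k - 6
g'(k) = 3*k^2 + 8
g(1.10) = 4.13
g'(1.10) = 11.63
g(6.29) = 293.18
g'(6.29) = 126.69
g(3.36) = 58.81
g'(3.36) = 41.87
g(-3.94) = -98.68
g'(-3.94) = 54.57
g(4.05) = 92.83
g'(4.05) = 57.21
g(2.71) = 35.58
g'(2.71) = 30.03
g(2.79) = 38.04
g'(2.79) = 31.35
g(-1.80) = -26.23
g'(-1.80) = 17.72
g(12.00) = 1818.00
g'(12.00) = 440.00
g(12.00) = 1818.00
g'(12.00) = 440.00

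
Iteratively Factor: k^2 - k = (k)*(k - 1)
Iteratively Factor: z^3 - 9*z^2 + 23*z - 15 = (z - 1)*(z^2 - 8*z + 15) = (z - 5)*(z - 1)*(z - 3)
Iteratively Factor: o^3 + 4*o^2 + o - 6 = (o + 2)*(o^2 + 2*o - 3) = (o + 2)*(o + 3)*(o - 1)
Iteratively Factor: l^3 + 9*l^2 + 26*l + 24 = (l + 2)*(l^2 + 7*l + 12) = (l + 2)*(l + 3)*(l + 4)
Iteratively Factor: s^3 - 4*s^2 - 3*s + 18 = (s + 2)*(s^2 - 6*s + 9) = (s - 3)*(s + 2)*(s - 3)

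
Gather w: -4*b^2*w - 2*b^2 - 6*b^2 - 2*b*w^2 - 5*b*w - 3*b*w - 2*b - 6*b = -8*b^2 - 2*b*w^2 - 8*b + w*(-4*b^2 - 8*b)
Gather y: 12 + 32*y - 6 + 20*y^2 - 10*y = 20*y^2 + 22*y + 6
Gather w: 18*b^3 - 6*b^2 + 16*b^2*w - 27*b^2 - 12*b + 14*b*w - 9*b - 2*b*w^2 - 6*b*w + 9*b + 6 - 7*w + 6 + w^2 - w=18*b^3 - 33*b^2 - 12*b + w^2*(1 - 2*b) + w*(16*b^2 + 8*b - 8) + 12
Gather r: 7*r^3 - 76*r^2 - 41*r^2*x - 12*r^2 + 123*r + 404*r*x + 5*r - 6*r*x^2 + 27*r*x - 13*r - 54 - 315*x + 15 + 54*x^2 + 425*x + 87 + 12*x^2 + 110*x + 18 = 7*r^3 + r^2*(-41*x - 88) + r*(-6*x^2 + 431*x + 115) + 66*x^2 + 220*x + 66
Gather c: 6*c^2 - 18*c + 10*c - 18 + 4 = 6*c^2 - 8*c - 14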